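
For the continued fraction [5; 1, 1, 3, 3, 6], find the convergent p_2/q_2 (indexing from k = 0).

Using pₖ = aₖpₖ₋₁ + pₖ₋₂, qₖ = aₖqₖ₋₁ + qₖ₋₂ (with p₋₁=1, p₋₂=0, q₋₁=0, q₋₂=1):
  k=0: a=5, p=5, q=1
  k=1: a=1, p=6, q=1
  k=2: a=1, p=11, q=2

11/2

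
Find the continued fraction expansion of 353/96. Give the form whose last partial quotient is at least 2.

[3; 1, 2, 10, 3]

353 = 3*96 + 65
96 = 1*65 + 31
65 = 2*31 + 3
31 = 10*3 + 1
3 = 3*1 + 0  (stop)
So 353/96 = [3; 1, 2, 10, 3].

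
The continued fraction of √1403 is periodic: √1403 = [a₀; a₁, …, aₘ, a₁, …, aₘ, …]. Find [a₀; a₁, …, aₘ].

[37; 2, 5, 3, 1, 3, 5, 2, 74]

a₀ = ⌊√1403⌋ = 37.
With m₀=0, d₀=1 and mₖ₊₁ = dₖaₖ − mₖ, dₖ₊₁ = (n − mₖ₊₁²)/dₖ, aₖ₊₁ = ⌊(a₀+mₖ₊₁)/dₖ₊₁⌋:
  k=1: m=37, d=34, a=2
  k=2: m=31, d=13, a=5
  k=3: m=34, d=19, a=3
  k=4: m=23, d=46, a=1
  k=5: m=23, d=19, a=3
  k=6: m=34, d=13, a=5
  k=7: m=31, d=34, a=2
  k=8: m=37, d=1, a=74
d=1 and a=2a₀=74 at k=8, so the next step gives (m, d) = (37, 34) again — its k=1 value — and the period has length 8.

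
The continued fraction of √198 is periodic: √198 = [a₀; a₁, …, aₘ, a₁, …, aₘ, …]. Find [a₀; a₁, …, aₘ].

a₀ = ⌊√198⌋ = 14.
With m₀=0, d₀=1 and mₖ₊₁ = dₖaₖ − mₖ, dₖ₊₁ = (n − mₖ₊₁²)/dₖ, aₖ₊₁ = ⌊(a₀+mₖ₊₁)/dₖ₊₁⌋:
  k=1: m=14, d=2, a=14
  k=2: m=14, d=1, a=28
d=1 and a=2a₀=28 at k=2, so the next step gives (m, d) = (14, 2) again — its k=1 value — and the period has length 2.

[14; 14, 28]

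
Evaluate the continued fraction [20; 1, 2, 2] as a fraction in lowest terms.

Fold from the inside: start with 2/1.
  2 + 1/2 = 5/2
  1 + 2/5 = 7/5
  20 + 5/7 = 145/7

145/7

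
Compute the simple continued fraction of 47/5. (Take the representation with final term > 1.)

47 = 9*5 + 2
5 = 2*2 + 1
2 = 2*1 + 0  (stop)
So 47/5 = [9; 2, 2].

[9; 2, 2]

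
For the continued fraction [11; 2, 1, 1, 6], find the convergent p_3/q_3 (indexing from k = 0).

Using pₖ = aₖpₖ₋₁ + pₖ₋₂, qₖ = aₖqₖ₋₁ + qₖ₋₂ (with p₋₁=1, p₋₂=0, q₋₁=0, q₋₂=1):
  k=0: a=11, p=11, q=1
  k=1: a=2, p=23, q=2
  k=2: a=1, p=34, q=3
  k=3: a=1, p=57, q=5

57/5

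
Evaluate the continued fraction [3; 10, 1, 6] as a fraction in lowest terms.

235/76

Using pₖ = aₖpₖ₋₁ + pₖ₋₂ and qₖ = aₖqₖ₋₁ + qₖ₋₂:
  k=0: a=3, p=3, q=1
  k=1: a=10, p=31, q=10
  k=2: a=1, p=34, q=11
  k=3: a=6, p=235, q=76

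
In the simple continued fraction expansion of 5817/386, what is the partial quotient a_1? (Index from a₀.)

5817 = 15·386 + 27   →  a_0 = 15
386 = 14·27 + 8   →  a_1 = 14

14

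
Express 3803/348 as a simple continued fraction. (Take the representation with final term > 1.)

3803 = 10×348 + 323
348 = 1×323 + 25
323 = 12×25 + 23
25 = 1×23 + 2
23 = 11×2 + 1
2 = 2×1 + 0  (stop)
So 3803/348 = [10; 1, 12, 1, 11, 2].

[10; 1, 12, 1, 11, 2]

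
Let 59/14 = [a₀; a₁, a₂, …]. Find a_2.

59 = 4·14 + 3   →  a_0 = 4
14 = 4·3 + 2   →  a_1 = 4
3 = 1·2 + 1   →  a_2 = 1

1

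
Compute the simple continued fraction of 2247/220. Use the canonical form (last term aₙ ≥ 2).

[10; 4, 1, 2, 7, 2]

2247 = 10·220 + 47
220 = 4·47 + 32
47 = 1·32 + 15
32 = 2·15 + 2
15 = 7·2 + 1
2 = 2·1 + 0  (stop)
So 2247/220 = [10; 4, 1, 2, 7, 2].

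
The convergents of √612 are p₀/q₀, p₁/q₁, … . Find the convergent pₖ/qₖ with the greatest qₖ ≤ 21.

√612 = [24; 1, 2, 1, 4, 1, 2, 1, 48, …] (period length 8).
Convergents:
  p_0/q_0 = 24/1
  p_1/q_1 = 25/1
  p_2/q_2 = 74/3
  p_3/q_3 = 99/4
  p_4/q_4 = 470/19
  p_5/q_5 = 569/23
q_4 = 19 ≤ 21 < 23 = q_5, so the answer is 470/19.

470/19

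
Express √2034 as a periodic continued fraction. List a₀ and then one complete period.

[45; 10, 90]

a₀ = ⌊√2034⌋ = 45.
With m₀=0, d₀=1 and mₖ₊₁ = dₖaₖ − mₖ, dₖ₊₁ = (n − mₖ₊₁²)/dₖ, aₖ₊₁ = ⌊(a₀+mₖ₊₁)/dₖ₊₁⌋:
  k=1: m=45, d=9, a=10
  k=2: m=45, d=1, a=90
d=1 and a=2a₀=90 at k=2, so the next step gives (m, d) = (45, 9) again — its k=1 value — and the period has length 2.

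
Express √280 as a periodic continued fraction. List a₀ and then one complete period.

a₀ = ⌊√280⌋ = 16.
With m₀=0, d₀=1 and mₖ₊₁ = dₖaₖ − mₖ, dₖ₊₁ = (n − mₖ₊₁²)/dₖ, aₖ₊₁ = ⌊(a₀+mₖ₊₁)/dₖ₊₁⌋:
  k=1: m=16, d=24, a=1
  k=2: m=8, d=9, a=2
  k=3: m=10, d=20, a=1
  k=4: m=10, d=9, a=2
  k=5: m=8, d=24, a=1
  k=6: m=16, d=1, a=32
d=1 and a=2a₀=32 at k=6, so the next step gives (m, d) = (16, 24) again — its k=1 value — and the period has length 6.

[16; 1, 2, 1, 2, 1, 32]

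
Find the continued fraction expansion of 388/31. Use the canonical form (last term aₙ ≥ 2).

[12; 1, 1, 15]

388 = 12×31 + 16
31 = 1×16 + 15
16 = 1×15 + 1
15 = 15×1 + 0  (stop)
So 388/31 = [12; 1, 1, 15].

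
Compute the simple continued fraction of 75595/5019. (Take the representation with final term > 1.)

75595 = 15*5019 + 310
5019 = 16*310 + 59
310 = 5*59 + 15
59 = 3*15 + 14
15 = 1*14 + 1
14 = 14*1 + 0  (stop)
So 75595/5019 = [15; 16, 5, 3, 1, 14].

[15; 16, 5, 3, 1, 14]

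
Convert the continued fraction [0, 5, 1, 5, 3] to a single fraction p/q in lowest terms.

19/111

Using pₖ = aₖpₖ₋₁ + pₖ₋₂ and qₖ = aₖqₖ₋₁ + qₖ₋₂:
  k=0: a=0, p=0, q=1
  k=1: a=5, p=1, q=5
  k=2: a=1, p=1, q=6
  k=3: a=5, p=6, q=35
  k=4: a=3, p=19, q=111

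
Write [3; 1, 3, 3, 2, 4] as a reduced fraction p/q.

501/133

Fold from the inside: start with 4/1.
  2 + 1/4 = 9/4
  3 + 4/9 = 31/9
  3 + 9/31 = 102/31
  1 + 31/102 = 133/102
  3 + 102/133 = 501/133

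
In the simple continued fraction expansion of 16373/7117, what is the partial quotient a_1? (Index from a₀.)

16373 = 2·7117 + 2139   →  a_0 = 2
7117 = 3·2139 + 700   →  a_1 = 3

3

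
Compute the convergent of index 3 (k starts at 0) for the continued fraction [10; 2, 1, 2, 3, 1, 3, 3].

Using pₖ = aₖpₖ₋₁ + pₖ₋₂, qₖ = aₖqₖ₋₁ + qₖ₋₂ (with p₋₁=1, p₋₂=0, q₋₁=0, q₋₂=1):
  k=0: a=10, p=10, q=1
  k=1: a=2, p=21, q=2
  k=2: a=1, p=31, q=3
  k=3: a=2, p=83, q=8

83/8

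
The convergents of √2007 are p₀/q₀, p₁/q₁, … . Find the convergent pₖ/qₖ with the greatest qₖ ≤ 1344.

√2007 = [44; 1, 3, 1, 88, …] (period length 4).
Convergents:
  p_0/q_0 = 44/1
  p_1/q_1 = 45/1
  p_2/q_2 = 179/4
  p_3/q_3 = 224/5
  p_4/q_4 = 19891/444
  p_5/q_5 = 20115/449
  p_6/q_6 = 80236/1791
q_5 = 449 ≤ 1344 < 1791 = q_6, so the answer is 20115/449.

20115/449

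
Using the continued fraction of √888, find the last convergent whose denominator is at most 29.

149/5

√888 = [29; 1, 3, 1, 58, …] (period length 4).
Convergents:
  p_0/q_0 = 29/1
  p_1/q_1 = 30/1
  p_2/q_2 = 119/4
  p_3/q_3 = 149/5
  p_4/q_4 = 8761/294
q_3 = 5 ≤ 29 < 294 = q_4, so the answer is 149/5.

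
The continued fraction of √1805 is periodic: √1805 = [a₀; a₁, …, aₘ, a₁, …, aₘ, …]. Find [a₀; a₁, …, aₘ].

[42; 2, 16, 2, 84]

a₀ = ⌊√1805⌋ = 42.
With m₀=0, d₀=1 and mₖ₊₁ = dₖaₖ − mₖ, dₖ₊₁ = (n − mₖ₊₁²)/dₖ, aₖ₊₁ = ⌊(a₀+mₖ₊₁)/dₖ₊₁⌋:
  k=1: m=42, d=41, a=2
  k=2: m=40, d=5, a=16
  k=3: m=40, d=41, a=2
  k=4: m=42, d=1, a=84
d=1 and a=2a₀=84 at k=4, so the next step gives (m, d) = (42, 41) again — its k=1 value — and the period has length 4.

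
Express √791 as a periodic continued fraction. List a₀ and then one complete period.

[28; 8, 56]

a₀ = ⌊√791⌋ = 28.
With m₀=0, d₀=1 and mₖ₊₁ = dₖaₖ − mₖ, dₖ₊₁ = (n − mₖ₊₁²)/dₖ, aₖ₊₁ = ⌊(a₀+mₖ₊₁)/dₖ₊₁⌋:
  k=1: m=28, d=7, a=8
  k=2: m=28, d=1, a=56
d=1 and a=2a₀=56 at k=2, so the next step gives (m, d) = (28, 7) again — its k=1 value — and the period has length 2.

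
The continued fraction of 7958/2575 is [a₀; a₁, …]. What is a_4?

2

7958 = 3·2575 + 233   →  a_0 = 3
2575 = 11·233 + 12   →  a_1 = 11
233 = 19·12 + 5   →  a_2 = 19
12 = 2·5 + 2   →  a_3 = 2
5 = 2·2 + 1   →  a_4 = 2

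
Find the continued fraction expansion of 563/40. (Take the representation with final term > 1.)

[14; 13, 3]

563 = 14·40 + 3
40 = 13·3 + 1
3 = 3·1 + 0  (stop)
So 563/40 = [14; 13, 3].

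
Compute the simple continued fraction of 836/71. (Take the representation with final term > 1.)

[11; 1, 3, 2, 3, 2]

836 = 11×71 + 55
71 = 1×55 + 16
55 = 3×16 + 7
16 = 2×7 + 2
7 = 3×2 + 1
2 = 2×1 + 0  (stop)
So 836/71 = [11; 1, 3, 2, 3, 2].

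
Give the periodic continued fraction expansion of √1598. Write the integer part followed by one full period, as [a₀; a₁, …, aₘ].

a₀ = ⌊√1598⌋ = 39.
With m₀=0, d₀=1 and mₖ₊₁ = dₖaₖ − mₖ, dₖ₊₁ = (n − mₖ₊₁²)/dₖ, aₖ₊₁ = ⌊(a₀+mₖ₊₁)/dₖ₊₁⌋:
  k=1: m=39, d=77, a=1
  k=2: m=38, d=2, a=38
  k=3: m=38, d=77, a=1
  k=4: m=39, d=1, a=78
d=1 and a=2a₀=78 at k=4, so the next step gives (m, d) = (39, 77) again — its k=1 value — and the period has length 4.

[39; 1, 38, 1, 78]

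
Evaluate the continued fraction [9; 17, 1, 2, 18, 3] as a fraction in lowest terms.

26889/2969

Using pₖ = aₖpₖ₋₁ + pₖ₋₂ and qₖ = aₖqₖ₋₁ + qₖ₋₂:
  k=0: a=9, p=9, q=1
  k=1: a=17, p=154, q=17
  k=2: a=1, p=163, q=18
  k=3: a=2, p=480, q=53
  k=4: a=18, p=8803, q=972
  k=5: a=3, p=26889, q=2969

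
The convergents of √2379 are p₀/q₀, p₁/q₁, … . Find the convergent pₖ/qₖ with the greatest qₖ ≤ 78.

√2379 = [48; 1, 3, 2, 3, 1, 96, …] (period length 6).
Convergents:
  p_0/q_0 = 48/1
  p_1/q_1 = 49/1
  p_2/q_2 = 195/4
  p_3/q_3 = 439/9
  p_4/q_4 = 1512/31
  p_5/q_5 = 1951/40
  p_6/q_6 = 188808/3871
q_5 = 40 ≤ 78 < 3871 = q_6, so the answer is 1951/40.

1951/40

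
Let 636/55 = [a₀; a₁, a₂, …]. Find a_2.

636 = 11·55 + 31   →  a_0 = 11
55 = 1·31 + 24   →  a_1 = 1
31 = 1·24 + 7   →  a_2 = 1

1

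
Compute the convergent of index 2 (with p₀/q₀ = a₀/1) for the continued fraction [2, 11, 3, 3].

Using pₖ = aₖpₖ₋₁ + pₖ₋₂, qₖ = aₖqₖ₋₁ + qₖ₋₂ (with p₋₁=1, p₋₂=0, q₋₁=0, q₋₂=1):
  k=0: a=2, p=2, q=1
  k=1: a=11, p=23, q=11
  k=2: a=3, p=71, q=34

71/34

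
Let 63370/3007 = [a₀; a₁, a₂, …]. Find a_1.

13

63370 = 21·3007 + 223   →  a_0 = 21
3007 = 13·223 + 108   →  a_1 = 13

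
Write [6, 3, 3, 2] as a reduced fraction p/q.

Fold from the inside: start with 2/1.
  3 + 1/2 = 7/2
  3 + 2/7 = 23/7
  6 + 7/23 = 145/23

145/23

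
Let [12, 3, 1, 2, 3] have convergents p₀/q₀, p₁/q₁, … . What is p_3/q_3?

Using pₖ = aₖpₖ₋₁ + pₖ₋₂, qₖ = aₖqₖ₋₁ + qₖ₋₂ (with p₋₁=1, p₋₂=0, q₋₁=0, q₋₂=1):
  k=0: a=12, p=12, q=1
  k=1: a=3, p=37, q=3
  k=2: a=1, p=49, q=4
  k=3: a=2, p=135, q=11

135/11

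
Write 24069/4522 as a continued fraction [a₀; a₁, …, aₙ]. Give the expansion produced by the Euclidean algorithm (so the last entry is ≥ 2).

24069 = 5×4522 + 1459
4522 = 3×1459 + 145
1459 = 10×145 + 9
145 = 16×9 + 1
9 = 9×1 + 0  (stop)
So 24069/4522 = [5; 3, 10, 16, 9].

[5; 3, 10, 16, 9]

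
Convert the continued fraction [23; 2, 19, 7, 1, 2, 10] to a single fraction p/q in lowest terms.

Using pₖ = aₖpₖ₋₁ + pₖ₋₂ and qₖ = aₖqₖ₋₁ + qₖ₋₂:
  k=0: a=23, p=23, q=1
  k=1: a=2, p=47, q=2
  k=2: a=19, p=916, q=39
  k=3: a=7, p=6459, q=275
  k=4: a=1, p=7375, q=314
  k=5: a=2, p=21209, q=903
  k=6: a=10, p=219465, q=9344

219465/9344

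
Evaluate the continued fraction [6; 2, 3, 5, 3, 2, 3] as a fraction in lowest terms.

6027/937

Using pₖ = aₖpₖ₋₁ + pₖ₋₂ and qₖ = aₖqₖ₋₁ + qₖ₋₂:
  k=0: a=6, p=6, q=1
  k=1: a=2, p=13, q=2
  k=2: a=3, p=45, q=7
  k=3: a=5, p=238, q=37
  k=4: a=3, p=759, q=118
  k=5: a=2, p=1756, q=273
  k=6: a=3, p=6027, q=937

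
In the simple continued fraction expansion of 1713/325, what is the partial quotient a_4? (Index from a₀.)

1713 = 5·325 + 88   →  a_0 = 5
325 = 3·88 + 61   →  a_1 = 3
88 = 1·61 + 27   →  a_2 = 1
61 = 2·27 + 7   →  a_3 = 2
27 = 3·7 + 6   →  a_4 = 3

3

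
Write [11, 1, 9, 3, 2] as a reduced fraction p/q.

857/72

Fold from the inside: start with 2/1.
  3 + 1/2 = 7/2
  9 + 2/7 = 65/7
  1 + 7/65 = 72/65
  11 + 65/72 = 857/72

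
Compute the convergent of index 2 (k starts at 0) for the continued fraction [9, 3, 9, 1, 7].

261/28

Using pₖ = aₖpₖ₋₁ + pₖ₋₂, qₖ = aₖqₖ₋₁ + qₖ₋₂ (with p₋₁=1, p₋₂=0, q₋₁=0, q₋₂=1):
  k=0: a=9, p=9, q=1
  k=1: a=3, p=28, q=3
  k=2: a=9, p=261, q=28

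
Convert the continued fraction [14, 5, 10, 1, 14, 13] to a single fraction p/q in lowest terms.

154897/10911

Fold from the inside: start with 13/1.
  14 + 1/13 = 183/13
  1 + 13/183 = 196/183
  10 + 183/196 = 2143/196
  5 + 196/2143 = 10911/2143
  14 + 2143/10911 = 154897/10911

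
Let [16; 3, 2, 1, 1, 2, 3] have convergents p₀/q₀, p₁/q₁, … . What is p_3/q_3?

163/10

Using pₖ = aₖpₖ₋₁ + pₖ₋₂, qₖ = aₖqₖ₋₁ + qₖ₋₂ (with p₋₁=1, p₋₂=0, q₋₁=0, q₋₂=1):
  k=0: a=16, p=16, q=1
  k=1: a=3, p=49, q=3
  k=2: a=2, p=114, q=7
  k=3: a=1, p=163, q=10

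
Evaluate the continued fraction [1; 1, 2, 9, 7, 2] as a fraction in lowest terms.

Fold from the inside: start with 2/1.
  7 + 1/2 = 15/2
  9 + 2/15 = 137/15
  2 + 15/137 = 289/137
  1 + 137/289 = 426/289
  1 + 289/426 = 715/426

715/426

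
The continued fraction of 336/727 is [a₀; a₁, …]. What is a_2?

336 = 0·727 + 336   →  a_0 = 0
727 = 2·336 + 55   →  a_1 = 2
336 = 6·55 + 6   →  a_2 = 6

6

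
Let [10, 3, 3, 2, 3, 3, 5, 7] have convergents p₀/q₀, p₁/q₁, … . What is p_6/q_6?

14209/1379

Using pₖ = aₖpₖ₋₁ + pₖ₋₂, qₖ = aₖqₖ₋₁ + qₖ₋₂ (with p₋₁=1, p₋₂=0, q₋₁=0, q₋₂=1):
  k=0: a=10, p=10, q=1
  k=1: a=3, p=31, q=3
  k=2: a=3, p=103, q=10
  k=3: a=2, p=237, q=23
  k=4: a=3, p=814, q=79
  k=5: a=3, p=2679, q=260
  k=6: a=5, p=14209, q=1379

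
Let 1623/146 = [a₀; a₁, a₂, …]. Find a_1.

8

1623 = 11·146 + 17   →  a_0 = 11
146 = 8·17 + 10   →  a_1 = 8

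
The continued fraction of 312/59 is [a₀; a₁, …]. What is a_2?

312 = 5·59 + 17   →  a_0 = 5
59 = 3·17 + 8   →  a_1 = 3
17 = 2·8 + 1   →  a_2 = 2

2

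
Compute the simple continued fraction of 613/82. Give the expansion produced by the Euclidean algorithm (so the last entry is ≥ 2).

613 = 7·82 + 39
82 = 2·39 + 4
39 = 9·4 + 3
4 = 1·3 + 1
3 = 3·1 + 0  (stop)
So 613/82 = [7; 2, 9, 1, 3].

[7; 2, 9, 1, 3]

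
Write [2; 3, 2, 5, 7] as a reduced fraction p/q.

625/273

Fold from the inside: start with 7/1.
  5 + 1/7 = 36/7
  2 + 7/36 = 79/36
  3 + 36/79 = 273/79
  2 + 79/273 = 625/273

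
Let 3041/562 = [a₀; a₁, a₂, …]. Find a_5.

3041 = 5·562 + 231   →  a_0 = 5
562 = 2·231 + 100   →  a_1 = 2
231 = 2·100 + 31   →  a_2 = 2
100 = 3·31 + 7   →  a_3 = 3
31 = 4·7 + 3   →  a_4 = 4
7 = 2·3 + 1   →  a_5 = 2

2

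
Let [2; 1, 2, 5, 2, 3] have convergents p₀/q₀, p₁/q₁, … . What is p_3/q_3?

Using pₖ = aₖpₖ₋₁ + pₖ₋₂, qₖ = aₖqₖ₋₁ + qₖ₋₂ (with p₋₁=1, p₋₂=0, q₋₁=0, q₋₂=1):
  k=0: a=2, p=2, q=1
  k=1: a=1, p=3, q=1
  k=2: a=2, p=8, q=3
  k=3: a=5, p=43, q=16

43/16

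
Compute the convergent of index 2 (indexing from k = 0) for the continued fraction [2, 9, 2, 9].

40/19

Using pₖ = aₖpₖ₋₁ + pₖ₋₂, qₖ = aₖqₖ₋₁ + qₖ₋₂ (with p₋₁=1, p₋₂=0, q₋₁=0, q₋₂=1):
  k=0: a=2, p=2, q=1
  k=1: a=9, p=19, q=9
  k=2: a=2, p=40, q=19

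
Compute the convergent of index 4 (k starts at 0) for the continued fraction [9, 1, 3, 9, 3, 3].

1122/115

Using pₖ = aₖpₖ₋₁ + pₖ₋₂, qₖ = aₖqₖ₋₁ + qₖ₋₂ (with p₋₁=1, p₋₂=0, q₋₁=0, q₋₂=1):
  k=0: a=9, p=9, q=1
  k=1: a=1, p=10, q=1
  k=2: a=3, p=39, q=4
  k=3: a=9, p=361, q=37
  k=4: a=3, p=1122, q=115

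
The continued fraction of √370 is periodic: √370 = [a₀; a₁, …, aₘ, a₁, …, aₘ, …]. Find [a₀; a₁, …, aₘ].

a₀ = ⌊√370⌋ = 19.
With m₀=0, d₀=1 and mₖ₊₁ = dₖaₖ − mₖ, dₖ₊₁ = (n − mₖ₊₁²)/dₖ, aₖ₊₁ = ⌊(a₀+mₖ₊₁)/dₖ₊₁⌋:
  k=1: m=19, d=9, a=4
  k=2: m=17, d=9, a=4
  k=3: m=19, d=1, a=38
d=1 and a=2a₀=38 at k=3, so the next step gives (m, d) = (19, 9) again — its k=1 value — and the period has length 3.

[19; 4, 4, 38]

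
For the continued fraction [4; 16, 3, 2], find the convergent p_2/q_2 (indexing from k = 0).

Using pₖ = aₖpₖ₋₁ + pₖ₋₂, qₖ = aₖqₖ₋₁ + qₖ₋₂ (with p₋₁=1, p₋₂=0, q₋₁=0, q₋₂=1):
  k=0: a=4, p=4, q=1
  k=1: a=16, p=65, q=16
  k=2: a=3, p=199, q=49

199/49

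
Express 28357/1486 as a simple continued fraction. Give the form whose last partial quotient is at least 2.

28357 = 19×1486 + 123
1486 = 12×123 + 10
123 = 12×10 + 3
10 = 3×3 + 1
3 = 3×1 + 0  (stop)
So 28357/1486 = [19; 12, 12, 3, 3].

[19; 12, 12, 3, 3]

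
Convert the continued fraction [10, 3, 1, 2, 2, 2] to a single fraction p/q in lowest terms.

647/63

Fold from the inside: start with 2/1.
  2 + 1/2 = 5/2
  2 + 2/5 = 12/5
  1 + 5/12 = 17/12
  3 + 12/17 = 63/17
  10 + 17/63 = 647/63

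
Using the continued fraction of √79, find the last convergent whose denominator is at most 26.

√79 = [8; 1, 7, 1, 16, …] (period length 4).
Convergents:
  p_0/q_0 = 8/1
  p_1/q_1 = 9/1
  p_2/q_2 = 71/8
  p_3/q_3 = 80/9
  p_4/q_4 = 1351/152
q_3 = 9 ≤ 26 < 152 = q_4, so the answer is 80/9.

80/9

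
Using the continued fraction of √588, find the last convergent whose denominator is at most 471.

√588 = [24; 4, 48, …] (period length 2).
Convergents:
  p_0/q_0 = 24/1
  p_1/q_1 = 97/4
  p_2/q_2 = 4680/193
  p_3/q_3 = 18817/776
q_2 = 193 ≤ 471 < 776 = q_3, so the answer is 4680/193.

4680/193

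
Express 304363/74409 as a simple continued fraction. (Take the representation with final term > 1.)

304363 = 4*74409 + 6727
74409 = 11*6727 + 412
6727 = 16*412 + 135
412 = 3*135 + 7
135 = 19*7 + 2
7 = 3*2 + 1
2 = 2*1 + 0  (stop)
So 304363/74409 = [4; 11, 16, 3, 19, 3, 2].

[4; 11, 16, 3, 19, 3, 2]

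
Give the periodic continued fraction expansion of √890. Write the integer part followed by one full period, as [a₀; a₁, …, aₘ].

[29; 1, 4, 1, 58]

a₀ = ⌊√890⌋ = 29.
With m₀=0, d₀=1 and mₖ₊₁ = dₖaₖ − mₖ, dₖ₊₁ = (n − mₖ₊₁²)/dₖ, aₖ₊₁ = ⌊(a₀+mₖ₊₁)/dₖ₊₁⌋:
  k=1: m=29, d=49, a=1
  k=2: m=20, d=10, a=4
  k=3: m=20, d=49, a=1
  k=4: m=29, d=1, a=58
d=1 and a=2a₀=58 at k=4, so the next step gives (m, d) = (29, 49) again — its k=1 value — and the period has length 4.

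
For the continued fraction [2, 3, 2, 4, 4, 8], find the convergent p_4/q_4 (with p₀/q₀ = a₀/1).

Using pₖ = aₖpₖ₋₁ + pₖ₋₂, qₖ = aₖqₖ₋₁ + qₖ₋₂ (with p₋₁=1, p₋₂=0, q₋₁=0, q₋₂=1):
  k=0: a=2, p=2, q=1
  k=1: a=3, p=7, q=3
  k=2: a=2, p=16, q=7
  k=3: a=4, p=71, q=31
  k=4: a=4, p=300, q=131

300/131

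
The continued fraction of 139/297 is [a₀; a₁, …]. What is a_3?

139 = 0·297 + 139   →  a_0 = 0
297 = 2·139 + 19   →  a_1 = 2
139 = 7·19 + 6   →  a_2 = 7
19 = 3·6 + 1   →  a_3 = 3

3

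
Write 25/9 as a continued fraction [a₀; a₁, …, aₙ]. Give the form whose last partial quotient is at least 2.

[2; 1, 3, 2]

25 = 2*9 + 7
9 = 1*7 + 2
7 = 3*2 + 1
2 = 2*1 + 0  (stop)
So 25/9 = [2; 1, 3, 2].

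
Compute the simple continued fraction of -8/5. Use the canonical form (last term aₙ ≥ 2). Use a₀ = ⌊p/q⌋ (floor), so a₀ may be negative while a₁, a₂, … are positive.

-8 = -2×5 + 2
5 = 2×2 + 1
2 = 2×1 + 0  (stop)
So -8/5 = [-2; 2, 2].

[-2; 2, 2]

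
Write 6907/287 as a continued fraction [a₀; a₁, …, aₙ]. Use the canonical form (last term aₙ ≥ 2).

6907 = 24*287 + 19
287 = 15*19 + 2
19 = 9*2 + 1
2 = 2*1 + 0  (stop)
So 6907/287 = [24; 15, 9, 2].

[24; 15, 9, 2]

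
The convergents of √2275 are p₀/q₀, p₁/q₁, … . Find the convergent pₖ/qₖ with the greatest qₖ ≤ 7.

√2275 = [47; 1, 2, 3, 2, 1, 94, …] (period length 6).
Convergents:
  p_0/q_0 = 47/1
  p_1/q_1 = 48/1
  p_2/q_2 = 143/3
  p_3/q_3 = 477/10
q_2 = 3 ≤ 7 < 10 = q_3, so the answer is 143/3.

143/3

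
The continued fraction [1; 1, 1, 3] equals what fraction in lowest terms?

11/7

Using pₖ = aₖpₖ₋₁ + pₖ₋₂ and qₖ = aₖqₖ₋₁ + qₖ₋₂:
  k=0: a=1, p=1, q=1
  k=1: a=1, p=2, q=1
  k=2: a=1, p=3, q=2
  k=3: a=3, p=11, q=7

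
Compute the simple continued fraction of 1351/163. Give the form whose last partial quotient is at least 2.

1351 = 8·163 + 47
163 = 3·47 + 22
47 = 2·22 + 3
22 = 7·3 + 1
3 = 3·1 + 0  (stop)
So 1351/163 = [8; 3, 2, 7, 3].

[8; 3, 2, 7, 3]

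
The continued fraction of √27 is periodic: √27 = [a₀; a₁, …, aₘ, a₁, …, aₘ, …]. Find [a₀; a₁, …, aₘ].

[5; 5, 10]

a₀ = ⌊√27⌋ = 5.
With m₀=0, d₀=1 and mₖ₊₁ = dₖaₖ − mₖ, dₖ₊₁ = (n − mₖ₊₁²)/dₖ, aₖ₊₁ = ⌊(a₀+mₖ₊₁)/dₖ₊₁⌋:
  k=1: m=5, d=2, a=5
  k=2: m=5, d=1, a=10
d=1 and a=2a₀=10 at k=2, so the next step gives (m, d) = (5, 2) again — its k=1 value — and the period has length 2.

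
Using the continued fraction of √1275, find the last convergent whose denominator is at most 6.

√1275 = [35; 1, 2, 2, 2, 2, 2, 1, 70, …] (period length 8).
Convergents:
  p_0/q_0 = 35/1
  p_1/q_1 = 36/1
  p_2/q_2 = 107/3
  p_3/q_3 = 250/7
q_2 = 3 ≤ 6 < 7 = q_3, so the answer is 107/3.

107/3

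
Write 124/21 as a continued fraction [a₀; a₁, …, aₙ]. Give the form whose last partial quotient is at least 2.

124 = 5×21 + 19
21 = 1×19 + 2
19 = 9×2 + 1
2 = 2×1 + 0  (stop)
So 124/21 = [5; 1, 9, 2].

[5; 1, 9, 2]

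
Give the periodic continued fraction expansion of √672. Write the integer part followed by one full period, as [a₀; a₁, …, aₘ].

[25; 1, 11, 1, 50]

a₀ = ⌊√672⌋ = 25.
With m₀=0, d₀=1 and mₖ₊₁ = dₖaₖ − mₖ, dₖ₊₁ = (n − mₖ₊₁²)/dₖ, aₖ₊₁ = ⌊(a₀+mₖ₊₁)/dₖ₊₁⌋:
  k=1: m=25, d=47, a=1
  k=2: m=22, d=4, a=11
  k=3: m=22, d=47, a=1
  k=4: m=25, d=1, a=50
d=1 and a=2a₀=50 at k=4, so the next step gives (m, d) = (25, 47) again — its k=1 value — and the period has length 4.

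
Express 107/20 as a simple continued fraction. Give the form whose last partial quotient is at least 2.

[5; 2, 1, 6]

107 = 5·20 + 7
20 = 2·7 + 6
7 = 1·6 + 1
6 = 6·1 + 0  (stop)
So 107/20 = [5; 2, 1, 6].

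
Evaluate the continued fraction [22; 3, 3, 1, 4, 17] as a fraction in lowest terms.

23801/1067

Using pₖ = aₖpₖ₋₁ + pₖ₋₂ and qₖ = aₖqₖ₋₁ + qₖ₋₂:
  k=0: a=22, p=22, q=1
  k=1: a=3, p=67, q=3
  k=2: a=3, p=223, q=10
  k=3: a=1, p=290, q=13
  k=4: a=4, p=1383, q=62
  k=5: a=17, p=23801, q=1067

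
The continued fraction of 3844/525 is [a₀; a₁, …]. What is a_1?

3844 = 7·525 + 169   →  a_0 = 7
525 = 3·169 + 18   →  a_1 = 3

3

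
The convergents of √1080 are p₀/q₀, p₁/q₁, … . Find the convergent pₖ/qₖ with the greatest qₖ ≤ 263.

√1080 = [32; 1, 6, 3, 6, 1, 64, …] (period length 6).
Convergents:
  p_0/q_0 = 32/1
  p_1/q_1 = 33/1
  p_2/q_2 = 230/7
  p_3/q_3 = 723/22
  p_4/q_4 = 4568/139
  p_5/q_5 = 5291/161
  p_6/q_6 = 343192/10443
q_5 = 161 ≤ 263 < 10443 = q_6, so the answer is 5291/161.

5291/161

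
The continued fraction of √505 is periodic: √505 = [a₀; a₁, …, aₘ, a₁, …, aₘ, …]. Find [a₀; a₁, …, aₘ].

a₀ = ⌊√505⌋ = 22.
With m₀=0, d₀=1 and mₖ₊₁ = dₖaₖ − mₖ, dₖ₊₁ = (n − mₖ₊₁²)/dₖ, aₖ₊₁ = ⌊(a₀+mₖ₊₁)/dₖ₊₁⌋:
  k=1: m=22, d=21, a=2
  k=2: m=20, d=5, a=8
  k=3: m=20, d=21, a=2
  k=4: m=22, d=1, a=44
d=1 and a=2a₀=44 at k=4, so the next step gives (m, d) = (22, 21) again — its k=1 value — and the period has length 4.

[22; 2, 8, 2, 44]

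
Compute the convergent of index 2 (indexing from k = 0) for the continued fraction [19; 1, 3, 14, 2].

Using pₖ = aₖpₖ₋₁ + pₖ₋₂, qₖ = aₖqₖ₋₁ + qₖ₋₂ (with p₋₁=1, p₋₂=0, q₋₁=0, q₋₂=1):
  k=0: a=19, p=19, q=1
  k=1: a=1, p=20, q=1
  k=2: a=3, p=79, q=4

79/4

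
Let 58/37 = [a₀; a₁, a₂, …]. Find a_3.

58 = 1·37 + 21   →  a_0 = 1
37 = 1·21 + 16   →  a_1 = 1
21 = 1·16 + 5   →  a_2 = 1
16 = 3·5 + 1   →  a_3 = 3

3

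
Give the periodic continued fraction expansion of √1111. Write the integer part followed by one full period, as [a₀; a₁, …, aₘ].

a₀ = ⌊√1111⌋ = 33.
With m₀=0, d₀=1 and mₖ₊₁ = dₖaₖ − mₖ, dₖ₊₁ = (n − mₖ₊₁²)/dₖ, aₖ₊₁ = ⌊(a₀+mₖ₊₁)/dₖ₊₁⌋:
  k=1: m=33, d=22, a=3
  k=2: m=33, d=1, a=66
d=1 and a=2a₀=66 at k=2, so the next step gives (m, d) = (33, 22) again — its k=1 value — and the period has length 2.

[33; 3, 66]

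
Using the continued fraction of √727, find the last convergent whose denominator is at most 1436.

√727 = [26; 1, 25, 1, 52, …] (period length 4).
Convergents:
  p_0/q_0 = 26/1
  p_1/q_1 = 27/1
  p_2/q_2 = 701/26
  p_3/q_3 = 728/27
  p_4/q_4 = 38557/1430
  p_5/q_5 = 39285/1457
q_4 = 1430 ≤ 1436 < 1457 = q_5, so the answer is 38557/1430.

38557/1430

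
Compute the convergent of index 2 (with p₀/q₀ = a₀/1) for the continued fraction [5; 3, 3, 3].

53/10

Using pₖ = aₖpₖ₋₁ + pₖ₋₂, qₖ = aₖqₖ₋₁ + qₖ₋₂ (with p₋₁=1, p₋₂=0, q₋₁=0, q₋₂=1):
  k=0: a=5, p=5, q=1
  k=1: a=3, p=16, q=3
  k=2: a=3, p=53, q=10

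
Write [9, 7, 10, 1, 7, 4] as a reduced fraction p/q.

23273/2546

Fold from the inside: start with 4/1.
  7 + 1/4 = 29/4
  1 + 4/29 = 33/29
  10 + 29/33 = 359/33
  7 + 33/359 = 2546/359
  9 + 359/2546 = 23273/2546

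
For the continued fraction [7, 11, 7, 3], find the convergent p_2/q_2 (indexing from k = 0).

Using pₖ = aₖpₖ₋₁ + pₖ₋₂, qₖ = aₖqₖ₋₁ + qₖ₋₂ (with p₋₁=1, p₋₂=0, q₋₁=0, q₋₂=1):
  k=0: a=7, p=7, q=1
  k=1: a=11, p=78, q=11
  k=2: a=7, p=553, q=78

553/78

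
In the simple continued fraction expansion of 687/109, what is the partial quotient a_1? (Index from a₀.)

3

687 = 6·109 + 33   →  a_0 = 6
109 = 3·33 + 10   →  a_1 = 3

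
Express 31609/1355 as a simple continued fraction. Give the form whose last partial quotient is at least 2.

31609 = 23×1355 + 444
1355 = 3×444 + 23
444 = 19×23 + 7
23 = 3×7 + 2
7 = 3×2 + 1
2 = 2×1 + 0  (stop)
So 31609/1355 = [23; 3, 19, 3, 3, 2].

[23; 3, 19, 3, 3, 2]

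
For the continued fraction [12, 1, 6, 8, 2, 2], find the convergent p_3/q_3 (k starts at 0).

733/57

Using pₖ = aₖpₖ₋₁ + pₖ₋₂, qₖ = aₖqₖ₋₁ + qₖ₋₂ (with p₋₁=1, p₋₂=0, q₋₁=0, q₋₂=1):
  k=0: a=12, p=12, q=1
  k=1: a=1, p=13, q=1
  k=2: a=6, p=90, q=7
  k=3: a=8, p=733, q=57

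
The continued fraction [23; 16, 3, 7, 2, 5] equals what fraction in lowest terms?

96719/4194

Fold from the inside: start with 5/1.
  2 + 1/5 = 11/5
  7 + 5/11 = 82/11
  3 + 11/82 = 257/82
  16 + 82/257 = 4194/257
  23 + 257/4194 = 96719/4194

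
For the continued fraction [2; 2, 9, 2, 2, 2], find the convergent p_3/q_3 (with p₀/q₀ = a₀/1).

99/40

Using pₖ = aₖpₖ₋₁ + pₖ₋₂, qₖ = aₖqₖ₋₁ + qₖ₋₂ (with p₋₁=1, p₋₂=0, q₋₁=0, q₋₂=1):
  k=0: a=2, p=2, q=1
  k=1: a=2, p=5, q=2
  k=2: a=9, p=47, q=19
  k=3: a=2, p=99, q=40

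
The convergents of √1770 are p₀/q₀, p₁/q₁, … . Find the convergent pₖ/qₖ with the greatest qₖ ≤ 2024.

√1770 = [42; 14, 84, …] (period length 2).
Convergents:
  p_0/q_0 = 42/1
  p_1/q_1 = 589/14
  p_2/q_2 = 49518/1177
  p_3/q_3 = 693841/16492
q_2 = 1177 ≤ 2024 < 16492 = q_3, so the answer is 49518/1177.

49518/1177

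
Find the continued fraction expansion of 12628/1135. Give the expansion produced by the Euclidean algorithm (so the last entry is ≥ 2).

12628 = 11·1135 + 143
1135 = 7·143 + 134
143 = 1·134 + 9
134 = 14·9 + 8
9 = 1·8 + 1
8 = 8·1 + 0  (stop)
So 12628/1135 = [11; 7, 1, 14, 1, 8].

[11; 7, 1, 14, 1, 8]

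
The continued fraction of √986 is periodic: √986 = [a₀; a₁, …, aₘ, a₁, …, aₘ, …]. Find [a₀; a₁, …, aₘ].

[31; 2, 2, 62]

a₀ = ⌊√986⌋ = 31.
With m₀=0, d₀=1 and mₖ₊₁ = dₖaₖ − mₖ, dₖ₊₁ = (n − mₖ₊₁²)/dₖ, aₖ₊₁ = ⌊(a₀+mₖ₊₁)/dₖ₊₁⌋:
  k=1: m=31, d=25, a=2
  k=2: m=19, d=25, a=2
  k=3: m=31, d=1, a=62
d=1 and a=2a₀=62 at k=3, so the next step gives (m, d) = (31, 25) again — its k=1 value — and the period has length 3.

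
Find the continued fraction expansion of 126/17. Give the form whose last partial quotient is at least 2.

[7; 2, 2, 3]

126 = 7×17 + 7
17 = 2×7 + 3
7 = 2×3 + 1
3 = 3×1 + 0  (stop)
So 126/17 = [7; 2, 2, 3].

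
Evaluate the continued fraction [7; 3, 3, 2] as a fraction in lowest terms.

168/23

Using pₖ = aₖpₖ₋₁ + pₖ₋₂ and qₖ = aₖqₖ₋₁ + qₖ₋₂:
  k=0: a=7, p=7, q=1
  k=1: a=3, p=22, q=3
  k=2: a=3, p=73, q=10
  k=3: a=2, p=168, q=23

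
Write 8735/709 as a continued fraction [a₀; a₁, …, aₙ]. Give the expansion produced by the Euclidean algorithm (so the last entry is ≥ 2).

[12; 3, 8, 9, 3]

8735 = 12×709 + 227
709 = 3×227 + 28
227 = 8×28 + 3
28 = 9×3 + 1
3 = 3×1 + 0  (stop)
So 8735/709 = [12; 3, 8, 9, 3].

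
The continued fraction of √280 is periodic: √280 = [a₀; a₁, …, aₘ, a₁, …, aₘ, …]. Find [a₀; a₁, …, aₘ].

[16; 1, 2, 1, 2, 1, 32]

a₀ = ⌊√280⌋ = 16.
With m₀=0, d₀=1 and mₖ₊₁ = dₖaₖ − mₖ, dₖ₊₁ = (n − mₖ₊₁²)/dₖ, aₖ₊₁ = ⌊(a₀+mₖ₊₁)/dₖ₊₁⌋:
  k=1: m=16, d=24, a=1
  k=2: m=8, d=9, a=2
  k=3: m=10, d=20, a=1
  k=4: m=10, d=9, a=2
  k=5: m=8, d=24, a=1
  k=6: m=16, d=1, a=32
d=1 and a=2a₀=32 at k=6, so the next step gives (m, d) = (16, 24) again — its k=1 value — and the period has length 6.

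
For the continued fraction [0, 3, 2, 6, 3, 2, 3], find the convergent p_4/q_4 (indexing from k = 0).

41/142

Using pₖ = aₖpₖ₋₁ + pₖ₋₂, qₖ = aₖqₖ₋₁ + qₖ₋₂ (with p₋₁=1, p₋₂=0, q₋₁=0, q₋₂=1):
  k=0: a=0, p=0, q=1
  k=1: a=3, p=1, q=3
  k=2: a=2, p=2, q=7
  k=3: a=6, p=13, q=45
  k=4: a=3, p=41, q=142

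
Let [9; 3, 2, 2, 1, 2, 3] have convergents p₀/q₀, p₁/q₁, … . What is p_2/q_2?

65/7

Using pₖ = aₖpₖ₋₁ + pₖ₋₂, qₖ = aₖqₖ₋₁ + qₖ₋₂ (with p₋₁=1, p₋₂=0, q₋₁=0, q₋₂=1):
  k=0: a=9, p=9, q=1
  k=1: a=3, p=28, q=3
  k=2: a=2, p=65, q=7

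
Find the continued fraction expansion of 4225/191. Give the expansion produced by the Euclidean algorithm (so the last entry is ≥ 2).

4225 = 22×191 + 23
191 = 8×23 + 7
23 = 3×7 + 2
7 = 3×2 + 1
2 = 2×1 + 0  (stop)
So 4225/191 = [22; 8, 3, 3, 2].

[22; 8, 3, 3, 2]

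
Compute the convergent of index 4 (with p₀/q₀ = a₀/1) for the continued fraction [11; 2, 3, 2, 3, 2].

Using pₖ = aₖpₖ₋₁ + pₖ₋₂, qₖ = aₖqₖ₋₁ + qₖ₋₂ (with p₋₁=1, p₋₂=0, q₋₁=0, q₋₂=1):
  k=0: a=11, p=11, q=1
  k=1: a=2, p=23, q=2
  k=2: a=3, p=80, q=7
  k=3: a=2, p=183, q=16
  k=4: a=3, p=629, q=55

629/55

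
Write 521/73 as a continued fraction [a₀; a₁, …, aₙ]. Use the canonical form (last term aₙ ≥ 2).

521 = 7*73 + 10
73 = 7*10 + 3
10 = 3*3 + 1
3 = 3*1 + 0  (stop)
So 521/73 = [7; 7, 3, 3].

[7; 7, 3, 3]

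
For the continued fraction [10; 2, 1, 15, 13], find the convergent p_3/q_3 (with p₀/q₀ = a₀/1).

Using pₖ = aₖpₖ₋₁ + pₖ₋₂, qₖ = aₖqₖ₋₁ + qₖ₋₂ (with p₋₁=1, p₋₂=0, q₋₁=0, q₋₂=1):
  k=0: a=10, p=10, q=1
  k=1: a=2, p=21, q=2
  k=2: a=1, p=31, q=3
  k=3: a=15, p=486, q=47

486/47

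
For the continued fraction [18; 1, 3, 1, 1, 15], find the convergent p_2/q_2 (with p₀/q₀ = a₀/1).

75/4

Using pₖ = aₖpₖ₋₁ + pₖ₋₂, qₖ = aₖqₖ₋₁ + qₖ₋₂ (with p₋₁=1, p₋₂=0, q₋₁=0, q₋₂=1):
  k=0: a=18, p=18, q=1
  k=1: a=1, p=19, q=1
  k=2: a=3, p=75, q=4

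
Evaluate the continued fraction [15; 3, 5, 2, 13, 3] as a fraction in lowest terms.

Using pₖ = aₖpₖ₋₁ + pₖ₋₂ and qₖ = aₖqₖ₋₁ + qₖ₋₂:
  k=0: a=15, p=15, q=1
  k=1: a=3, p=46, q=3
  k=2: a=5, p=245, q=16
  k=3: a=2, p=536, q=35
  k=4: a=13, p=7213, q=471
  k=5: a=3, p=22175, q=1448

22175/1448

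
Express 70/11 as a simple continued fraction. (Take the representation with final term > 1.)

70 = 6*11 + 4
11 = 2*4 + 3
4 = 1*3 + 1
3 = 3*1 + 0  (stop)
So 70/11 = [6; 2, 1, 3].

[6; 2, 1, 3]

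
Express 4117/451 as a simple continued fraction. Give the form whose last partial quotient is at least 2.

[9; 7, 1, 3, 2, 6]

4117 = 9·451 + 58
451 = 7·58 + 45
58 = 1·45 + 13
45 = 3·13 + 6
13 = 2·6 + 1
6 = 6·1 + 0  (stop)
So 4117/451 = [9; 7, 1, 3, 2, 6].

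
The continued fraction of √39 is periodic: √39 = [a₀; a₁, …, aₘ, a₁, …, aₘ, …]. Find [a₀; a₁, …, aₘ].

a₀ = ⌊√39⌋ = 6.
With m₀=0, d₀=1 and mₖ₊₁ = dₖaₖ − mₖ, dₖ₊₁ = (n − mₖ₊₁²)/dₖ, aₖ₊₁ = ⌊(a₀+mₖ₊₁)/dₖ₊₁⌋:
  k=1: m=6, d=3, a=4
  k=2: m=6, d=1, a=12
d=1 and a=2a₀=12 at k=2, so the next step gives (m, d) = (6, 3) again — its k=1 value — and the period has length 2.

[6; 4, 12]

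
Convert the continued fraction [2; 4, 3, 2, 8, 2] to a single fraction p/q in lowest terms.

1197/536

Using pₖ = aₖpₖ₋₁ + pₖ₋₂ and qₖ = aₖqₖ₋₁ + qₖ₋₂:
  k=0: a=2, p=2, q=1
  k=1: a=4, p=9, q=4
  k=2: a=3, p=29, q=13
  k=3: a=2, p=67, q=30
  k=4: a=8, p=565, q=253
  k=5: a=2, p=1197, q=536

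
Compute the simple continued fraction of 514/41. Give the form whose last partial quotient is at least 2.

[12; 1, 1, 6, 3]

514 = 12×41 + 22
41 = 1×22 + 19
22 = 1×19 + 3
19 = 6×3 + 1
3 = 3×1 + 0  (stop)
So 514/41 = [12; 1, 1, 6, 3].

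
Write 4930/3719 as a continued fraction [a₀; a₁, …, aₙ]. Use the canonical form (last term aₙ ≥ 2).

4930 = 1×3719 + 1211
3719 = 3×1211 + 86
1211 = 14×86 + 7
86 = 12×7 + 2
7 = 3×2 + 1
2 = 2×1 + 0  (stop)
So 4930/3719 = [1; 3, 14, 12, 3, 2].

[1; 3, 14, 12, 3, 2]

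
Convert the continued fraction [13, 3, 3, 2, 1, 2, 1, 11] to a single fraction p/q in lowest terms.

Using pₖ = aₖpₖ₋₁ + pₖ₋₂ and qₖ = aₖqₖ₋₁ + qₖ₋₂:
  k=0: a=13, p=13, q=1
  k=1: a=3, p=40, q=3
  k=2: a=3, p=133, q=10
  k=3: a=2, p=306, q=23
  k=4: a=1, p=439, q=33
  k=5: a=2, p=1184, q=89
  k=6: a=1, p=1623, q=122
  k=7: a=11, p=19037, q=1431

19037/1431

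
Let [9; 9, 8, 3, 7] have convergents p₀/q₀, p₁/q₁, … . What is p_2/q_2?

665/73

Using pₖ = aₖpₖ₋₁ + pₖ₋₂, qₖ = aₖqₖ₋₁ + qₖ₋₂ (with p₋₁=1, p₋₂=0, q₋₁=0, q₋₂=1):
  k=0: a=9, p=9, q=1
  k=1: a=9, p=82, q=9
  k=2: a=8, p=665, q=73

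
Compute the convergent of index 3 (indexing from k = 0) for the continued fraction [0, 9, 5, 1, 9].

Using pₖ = aₖpₖ₋₁ + pₖ₋₂, qₖ = aₖqₖ₋₁ + qₖ₋₂ (with p₋₁=1, p₋₂=0, q₋₁=0, q₋₂=1):
  k=0: a=0, p=0, q=1
  k=1: a=9, p=1, q=9
  k=2: a=5, p=5, q=46
  k=3: a=1, p=6, q=55

6/55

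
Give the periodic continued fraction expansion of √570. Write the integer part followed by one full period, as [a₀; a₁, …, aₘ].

a₀ = ⌊√570⌋ = 23.
With m₀=0, d₀=1 and mₖ₊₁ = dₖaₖ − mₖ, dₖ₊₁ = (n − mₖ₊₁²)/dₖ, aₖ₊₁ = ⌊(a₀+mₖ₊₁)/dₖ₊₁⌋:
  k=1: m=23, d=41, a=1
  k=2: m=18, d=6, a=6
  k=3: m=18, d=41, a=1
  k=4: m=23, d=1, a=46
d=1 and a=2a₀=46 at k=4, so the next step gives (m, d) = (23, 41) again — its k=1 value — and the period has length 4.

[23; 1, 6, 1, 46]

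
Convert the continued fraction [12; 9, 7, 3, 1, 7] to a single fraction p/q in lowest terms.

24897/2056

Fold from the inside: start with 7/1.
  1 + 1/7 = 8/7
  3 + 7/8 = 31/8
  7 + 8/31 = 225/31
  9 + 31/225 = 2056/225
  12 + 225/2056 = 24897/2056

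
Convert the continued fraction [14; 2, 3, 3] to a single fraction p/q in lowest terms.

332/23

Fold from the inside: start with 3/1.
  3 + 1/3 = 10/3
  2 + 3/10 = 23/10
  14 + 10/23 = 332/23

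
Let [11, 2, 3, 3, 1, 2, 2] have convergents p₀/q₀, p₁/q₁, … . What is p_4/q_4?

343/30

Using pₖ = aₖpₖ₋₁ + pₖ₋₂, qₖ = aₖqₖ₋₁ + qₖ₋₂ (with p₋₁=1, p₋₂=0, q₋₁=0, q₋₂=1):
  k=0: a=11, p=11, q=1
  k=1: a=2, p=23, q=2
  k=2: a=3, p=80, q=7
  k=3: a=3, p=263, q=23
  k=4: a=1, p=343, q=30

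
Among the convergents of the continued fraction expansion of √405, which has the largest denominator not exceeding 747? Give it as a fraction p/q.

6460/321

√405 = [20; 8, 40, …] (period length 2).
Convergents:
  p_0/q_0 = 20/1
  p_1/q_1 = 161/8
  p_2/q_2 = 6460/321
  p_3/q_3 = 51841/2576
q_2 = 321 ≤ 747 < 2576 = q_3, so the answer is 6460/321.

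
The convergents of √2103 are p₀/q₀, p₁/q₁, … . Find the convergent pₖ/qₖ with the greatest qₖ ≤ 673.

√2103 = [45; 1, 6, 15, 6, 1, 90, …] (period length 6).
Convergents:
  p_0/q_0 = 45/1
  p_1/q_1 = 46/1
  p_2/q_2 = 321/7
  p_3/q_3 = 4861/106
  p_4/q_4 = 29487/643
  p_5/q_5 = 34348/749
q_4 = 643 ≤ 673 < 749 = q_5, so the answer is 29487/643.

29487/643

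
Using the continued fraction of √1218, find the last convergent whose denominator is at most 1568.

24395/699

√1218 = [34; 1, 8, 1, 68, …] (period length 4).
Convergents:
  p_0/q_0 = 34/1
  p_1/q_1 = 35/1
  p_2/q_2 = 314/9
  p_3/q_3 = 349/10
  p_4/q_4 = 24046/689
  p_5/q_5 = 24395/699
  p_6/q_6 = 219206/6281
q_5 = 699 ≤ 1568 < 6281 = q_6, so the answer is 24395/699.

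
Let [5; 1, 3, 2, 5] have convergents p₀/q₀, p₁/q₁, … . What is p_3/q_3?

52/9

Using pₖ = aₖpₖ₋₁ + pₖ₋₂, qₖ = aₖqₖ₋₁ + qₖ₋₂ (with p₋₁=1, p₋₂=0, q₋₁=0, q₋₂=1):
  k=0: a=5, p=5, q=1
  k=1: a=1, p=6, q=1
  k=2: a=3, p=23, q=4
  k=3: a=2, p=52, q=9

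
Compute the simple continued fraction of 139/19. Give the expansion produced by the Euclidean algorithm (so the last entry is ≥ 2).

[7; 3, 6]

139 = 7*19 + 6
19 = 3*6 + 1
6 = 6*1 + 0  (stop)
So 139/19 = [7; 3, 6].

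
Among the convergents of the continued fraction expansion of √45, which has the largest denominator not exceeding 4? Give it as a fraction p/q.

20/3

√45 = [6; 1, 2, 2, 2, 1, 12, …] (period length 6).
Convergents:
  p_0/q_0 = 6/1
  p_1/q_1 = 7/1
  p_2/q_2 = 20/3
  p_3/q_3 = 47/7
q_2 = 3 ≤ 4 < 7 = q_3, so the answer is 20/3.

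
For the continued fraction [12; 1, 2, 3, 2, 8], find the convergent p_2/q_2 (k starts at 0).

Using pₖ = aₖpₖ₋₁ + pₖ₋₂, qₖ = aₖqₖ₋₁ + qₖ₋₂ (with p₋₁=1, p₋₂=0, q₋₁=0, q₋₂=1):
  k=0: a=12, p=12, q=1
  k=1: a=1, p=13, q=1
  k=2: a=2, p=38, q=3

38/3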